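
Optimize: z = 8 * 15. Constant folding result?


8 * 15 = 120 at compile time
Optimized: z = 120


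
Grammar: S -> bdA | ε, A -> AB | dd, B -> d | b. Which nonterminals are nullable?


A nonterminal is nullable iff some alternative derives ε (directly, or every symbol in it is nullable)
Nullable: {S}


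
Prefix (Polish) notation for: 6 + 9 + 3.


left-to-right (same/higher precedence on left): tree is (+ (+ 6 9) 3)
Prefix: + + 6 9 3


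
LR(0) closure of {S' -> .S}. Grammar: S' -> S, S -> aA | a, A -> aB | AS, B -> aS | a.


Start: S' -> .S
For each item with dot before a nonterminal B, add B -> .γ for every B-production
Closure: [S' -> .S, S -> .aA, S -> .a]


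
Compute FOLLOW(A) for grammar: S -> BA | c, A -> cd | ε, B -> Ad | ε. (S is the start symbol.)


$ ∈ FOLLOW(S). For each A -> αBβ: add FIRST(β)\{ε} to FOLLOW(B); if β nullable, add FOLLOW(A).
FOLLOW(A) = {$, d}


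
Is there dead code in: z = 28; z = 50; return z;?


first assignment to z is overwritten before any read
Dead: 'z = 28'


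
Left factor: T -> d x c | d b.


Common prefix: 'd'
Factored: T -> d T', T' -> x c | b


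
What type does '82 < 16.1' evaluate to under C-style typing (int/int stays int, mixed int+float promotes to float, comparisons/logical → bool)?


Operand types: int < float
Rule: comparison yields bool
Result type: bool


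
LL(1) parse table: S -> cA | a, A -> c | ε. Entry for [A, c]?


For [A, c]: 'c' ∈ FIRST(c)
Entry: A -> c


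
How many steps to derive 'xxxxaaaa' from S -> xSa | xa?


Derivation: S => xSa => xxSaa => xxxSaaa => xxxxaaaa
Steps: 4


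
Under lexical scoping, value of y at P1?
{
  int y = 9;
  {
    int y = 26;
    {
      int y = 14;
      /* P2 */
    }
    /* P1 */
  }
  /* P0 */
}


y declared in the same block as P1
y = 26


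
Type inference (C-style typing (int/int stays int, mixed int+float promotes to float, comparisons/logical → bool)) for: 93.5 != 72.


Operand types: float != int
Rule: comparison yields bool
Result type: bool


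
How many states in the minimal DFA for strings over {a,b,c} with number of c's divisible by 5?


Track (count of c) mod 5: states 0..4, accept at 0
Minimal DFA: 5 states


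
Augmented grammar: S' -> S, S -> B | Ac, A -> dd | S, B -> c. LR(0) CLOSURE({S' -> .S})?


Start: S' -> .S
For each item with dot before a nonterminal B, add B -> .γ for every B-production
Closure: [S' -> .S, S -> .B, S -> .Ac, B -> .c, A -> .dd, A -> .S]


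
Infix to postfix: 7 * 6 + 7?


Left to right (same or higher precedence on left)
Postfix: 7 6 * 7 +


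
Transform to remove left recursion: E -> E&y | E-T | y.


Left-recursive alternatives: E&y, E-T; non-recursive: y
Introduce E': E -> yE', E' -> &yE' | -TE' | ε


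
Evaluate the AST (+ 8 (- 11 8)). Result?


Evaluate inner: (- 11 8) = 3
Evaluate root: (+ 8 3) = 11
Result: 11


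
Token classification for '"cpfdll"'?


Pattern: double-quoted sequence
Type: STRING_LITERAL


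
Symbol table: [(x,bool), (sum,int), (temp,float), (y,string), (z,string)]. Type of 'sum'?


Lookup 'sum' → type int


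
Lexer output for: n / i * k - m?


Scan left to right, longest-match per lexeme
Tokens: ID(n), OP(/), ID(i), OP(*), ID(k), OP(-), ID(m)


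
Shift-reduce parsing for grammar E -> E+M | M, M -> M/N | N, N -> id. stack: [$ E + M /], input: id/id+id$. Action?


no handle; shift 'id'
Action: shift


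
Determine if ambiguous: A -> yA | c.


right-linear, alternatives start with distinct terminals 'y' vs 'c': unique leftmost derivation
Unambiguous


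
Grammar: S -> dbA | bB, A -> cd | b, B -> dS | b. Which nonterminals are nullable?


A nonterminal is nullable iff some alternative derives ε (directly, or every symbol in it is nullable)
Nullable: {}


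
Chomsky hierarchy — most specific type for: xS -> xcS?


LHS has context (more than one symbol) and |LHS| ≤ |RHS|
Classification: Type 1 (Context-Sensitive)


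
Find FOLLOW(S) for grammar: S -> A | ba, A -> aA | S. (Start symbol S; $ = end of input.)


$ ∈ FOLLOW(S). For each A -> αBβ: add FIRST(β)\{ε} to FOLLOW(B); if β nullable, add FOLLOW(A).
FOLLOW(S) = {$}


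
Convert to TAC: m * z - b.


Break into single-operator statements:
t1 = m * z
t2 = t1 - b


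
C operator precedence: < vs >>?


'>>' is shift (level 8); '<' is relational (level 7)
Higher level binds tighter
'>>' has higher precedence than '<'


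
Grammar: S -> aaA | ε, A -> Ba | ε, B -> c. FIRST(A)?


Per alternative of A: FIRST(Ba) = {c}; FIRST(ε) = {ε}
FIRST(A) = {c, ε}


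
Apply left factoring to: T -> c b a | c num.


Common prefix: 'c'
Factored: T -> c T', T' -> b a | num


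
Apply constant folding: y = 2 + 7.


2 + 7 = 9 at compile time
Optimized: y = 9


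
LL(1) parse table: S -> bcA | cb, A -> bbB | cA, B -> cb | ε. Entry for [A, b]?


For [A, b]: 'b' ∈ FIRST(bbB)
Entry: A -> bbB


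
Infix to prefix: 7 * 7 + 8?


left-to-right (same/higher precedence on left): tree is (+ (* 7 7) 8)
Prefix: + * 7 7 8


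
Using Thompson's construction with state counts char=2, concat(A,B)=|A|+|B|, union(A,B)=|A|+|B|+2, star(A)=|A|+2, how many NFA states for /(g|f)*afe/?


Syntax tree has 5 char leaf(s), 1 union(s), 1 star(s)
chars contribute 5×2 = 10; each union adds +2; each star adds +2
Total: 10 + 2 + 2 = 14 states


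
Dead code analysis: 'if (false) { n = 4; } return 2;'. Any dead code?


condition is constant false, so the whole block is unreachable
Dead: 'if (false) { n = 4; }'


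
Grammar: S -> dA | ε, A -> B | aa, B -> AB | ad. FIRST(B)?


Per alternative of B: FIRST(AB) = {a}; FIRST(ad) = {a}
FIRST(B) = {a}


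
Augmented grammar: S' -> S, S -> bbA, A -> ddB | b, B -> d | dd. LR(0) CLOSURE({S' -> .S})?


Start: S' -> .S
For each item with dot before a nonterminal B, add B -> .γ for every B-production
Closure: [S' -> .S, S -> .bbA]


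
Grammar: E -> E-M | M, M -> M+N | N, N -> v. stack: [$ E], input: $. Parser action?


start symbol E on stack, input exhausted
Action: accept


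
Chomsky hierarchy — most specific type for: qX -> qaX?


LHS has context (more than one symbol) and |LHS| ≤ |RHS|
Classification: Type 1 (Context-Sensitive)


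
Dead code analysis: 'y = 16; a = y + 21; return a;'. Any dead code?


y is read by a's definition; a is returned
No dead code


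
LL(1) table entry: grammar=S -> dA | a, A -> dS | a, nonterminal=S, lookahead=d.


For [S, d]: 'd' ∈ FIRST(dA)
Entry: S -> dA


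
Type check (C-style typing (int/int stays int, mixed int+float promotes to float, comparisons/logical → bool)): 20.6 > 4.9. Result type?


Operand types: float > float
Rule: comparison yields bool
Result type: bool


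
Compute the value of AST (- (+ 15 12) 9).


Evaluate inner: (+ 15 12) = 27
Evaluate root: (- 27 9) = 18
Result: 18


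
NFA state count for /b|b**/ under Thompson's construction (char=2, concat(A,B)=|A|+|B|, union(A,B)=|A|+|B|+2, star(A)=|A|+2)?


Syntax tree has 2 char leaf(s), 1 union(s), 2 star(s)
chars contribute 2×2 = 4; each union adds +2; each star adds +2
Total: 4 + 2 + 4 = 10 states


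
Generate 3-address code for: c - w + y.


Break into single-operator statements:
t1 = c - w
t2 = t1 + y


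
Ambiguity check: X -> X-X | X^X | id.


'id-id^id' has two parse trees (no precedence encoded between - and ^)
Ambiguous


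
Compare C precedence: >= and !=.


'>=' is relational (level 7); '!=' is equality (level 6)
Higher level binds tighter
'>=' has higher precedence than '!='


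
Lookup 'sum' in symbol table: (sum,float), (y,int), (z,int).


Lookup 'sum' → type float


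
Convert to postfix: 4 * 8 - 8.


Left to right (same or higher precedence on left)
Postfix: 4 8 * 8 -


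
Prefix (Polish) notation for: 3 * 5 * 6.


left-to-right (same/higher precedence on left): tree is (* (* 3 5) 6)
Prefix: * * 3 5 6


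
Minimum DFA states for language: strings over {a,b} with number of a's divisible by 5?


Track (count of a) mod 5: states 0..4, accept at 0
Minimal DFA: 5 states


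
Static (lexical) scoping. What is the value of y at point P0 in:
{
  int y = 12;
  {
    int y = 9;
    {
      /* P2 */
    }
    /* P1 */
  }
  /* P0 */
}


y declared in the same block as P0
y = 12


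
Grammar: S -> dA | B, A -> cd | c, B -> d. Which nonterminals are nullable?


A nonterminal is nullable iff some alternative derives ε (directly, or every symbol in it is nullable)
Nullable: {}


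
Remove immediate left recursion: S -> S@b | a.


Left-recursive alternatives: S@b; non-recursive: a
Introduce S': S -> aS', S' -> @bS' | ε


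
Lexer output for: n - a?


Scan left to right, longest-match per lexeme
Tokens: ID(n), OP(-), ID(a)


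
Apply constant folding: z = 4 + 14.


4 + 14 = 18 at compile time
Optimized: z = 18


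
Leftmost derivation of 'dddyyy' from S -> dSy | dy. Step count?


Derivation: S => dSy => ddSyy => dddyyy
Steps: 3


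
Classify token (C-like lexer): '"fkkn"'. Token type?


Pattern: double-quoted sequence
Type: STRING_LITERAL


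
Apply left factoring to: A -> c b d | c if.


Common prefix: 'c'
Factored: A -> c A', A' -> b d | if


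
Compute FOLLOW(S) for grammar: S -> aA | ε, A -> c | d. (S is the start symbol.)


$ ∈ FOLLOW(S). For each A -> αBβ: add FIRST(β)\{ε} to FOLLOW(B); if β nullable, add FOLLOW(A).
FOLLOW(S) = {$}


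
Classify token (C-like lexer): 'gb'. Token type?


Pattern: letter/underscore followed by alphanumerics, not a keyword
Type: IDENTIFIER


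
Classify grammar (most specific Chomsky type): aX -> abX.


LHS has context (more than one symbol) and |LHS| ≤ |RHS|
Classification: Type 1 (Context-Sensitive)


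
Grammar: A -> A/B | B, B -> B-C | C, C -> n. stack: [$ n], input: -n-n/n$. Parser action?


'n' on top is the handle for C -> n
Action: reduce (C -> n)


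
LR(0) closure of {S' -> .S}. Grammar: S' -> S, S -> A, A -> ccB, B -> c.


Start: S' -> .S
For each item with dot before a nonterminal B, add B -> .γ for every B-production
Closure: [S' -> .S, S -> .A, A -> .ccB]


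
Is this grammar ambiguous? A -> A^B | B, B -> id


precedence layered via separate nonterminal B: deterministic
Unambiguous


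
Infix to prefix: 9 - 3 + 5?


left-to-right (same/higher precedence on left): tree is (+ (- 9 3) 5)
Prefix: + - 9 3 5


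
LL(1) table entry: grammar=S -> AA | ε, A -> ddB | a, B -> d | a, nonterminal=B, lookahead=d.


For [B, d]: 'd' ∈ FIRST(d)
Entry: B -> d


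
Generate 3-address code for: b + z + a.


Break into single-operator statements:
t1 = b + z
t2 = t1 + a


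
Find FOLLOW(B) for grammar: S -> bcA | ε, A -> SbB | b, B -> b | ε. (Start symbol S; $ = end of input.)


$ ∈ FOLLOW(S). For each A -> αBβ: add FIRST(β)\{ε} to FOLLOW(B); if β nullable, add FOLLOW(A).
FOLLOW(B) = {$, b}


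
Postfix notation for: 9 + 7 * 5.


* has higher precedence, evaluate 7*5 first
Postfix: 9 7 5 * +


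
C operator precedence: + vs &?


'+' is additive (level 9); '&' is bitwise AND (level 5)
Higher level binds tighter
'+' has higher precedence than '&'


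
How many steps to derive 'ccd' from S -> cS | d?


Derivation: S => cS => ccS => ccd
Steps: 3


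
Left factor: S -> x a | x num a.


Common prefix: 'x'
Factored: S -> x S', S' -> a | num a


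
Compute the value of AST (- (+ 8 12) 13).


Evaluate inner: (+ 8 12) = 20
Evaluate root: (- 20 13) = 7
Result: 7


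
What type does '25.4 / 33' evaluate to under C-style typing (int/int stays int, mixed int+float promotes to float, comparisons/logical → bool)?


Operand types: float / int
Rule: mixed int/float promotes to float; int/int stays int
Result type: float


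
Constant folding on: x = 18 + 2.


18 + 2 = 20 at compile time
Optimized: x = 20


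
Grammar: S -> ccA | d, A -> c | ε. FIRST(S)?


Per alternative of S: FIRST(ccA) = {c}; FIRST(d) = {d}
FIRST(S) = {c, d}


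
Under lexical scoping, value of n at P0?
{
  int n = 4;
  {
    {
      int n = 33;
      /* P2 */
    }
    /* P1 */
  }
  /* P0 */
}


n declared in the same block as P0
n = 4


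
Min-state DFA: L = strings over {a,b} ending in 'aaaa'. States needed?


Track the longest suffix of input matching a prefix of 'aaaa': 5 classes (prefixes of length 0..4)
Minimal DFA: 5 states


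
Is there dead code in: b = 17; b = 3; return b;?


first assignment to b is overwritten before any read
Dead: 'b = 17'


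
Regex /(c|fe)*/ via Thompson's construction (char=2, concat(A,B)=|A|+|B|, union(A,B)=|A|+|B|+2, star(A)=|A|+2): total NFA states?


Syntax tree has 3 char leaf(s), 1 union(s), 1 star(s)
chars contribute 3×2 = 6; each union adds +2; each star adds +2
Total: 6 + 2 + 2 = 10 states


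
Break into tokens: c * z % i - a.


Scan left to right, longest-match per lexeme
Tokens: ID(c), OP(*), ID(z), OP(%), ID(i), OP(-), ID(a)


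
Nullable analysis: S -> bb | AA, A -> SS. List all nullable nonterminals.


A nonterminal is nullable iff some alternative derives ε (directly, or every symbol in it is nullable)
Nullable: {}


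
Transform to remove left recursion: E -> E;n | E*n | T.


Left-recursive alternatives: E;n, E*n; non-recursive: T
Introduce E': E -> TE', E' -> ;nE' | *nE' | ε


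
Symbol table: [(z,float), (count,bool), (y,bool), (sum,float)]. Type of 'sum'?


Lookup 'sum' → type float


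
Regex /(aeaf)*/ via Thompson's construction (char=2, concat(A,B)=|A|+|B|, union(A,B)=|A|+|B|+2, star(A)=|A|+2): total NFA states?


Syntax tree has 4 char leaf(s), 0 union(s), 1 star(s)
chars contribute 4×2 = 8; each union adds +2; each star adds +2
Total: 8 + 0 + 2 = 10 states


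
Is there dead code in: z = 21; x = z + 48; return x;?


z is read by x's definition; x is returned
No dead code


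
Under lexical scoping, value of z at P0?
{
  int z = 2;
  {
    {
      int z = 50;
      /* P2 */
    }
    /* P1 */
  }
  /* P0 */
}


z declared in the same block as P0
z = 2


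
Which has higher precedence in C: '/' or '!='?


'/' is multiplicative (level 10); '!=' is equality (level 6)
Higher level binds tighter
'/' has higher precedence than '!='


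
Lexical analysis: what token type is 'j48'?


Pattern: letter/underscore followed by alphanumerics, not a keyword
Type: IDENTIFIER


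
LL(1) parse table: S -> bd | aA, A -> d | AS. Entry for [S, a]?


For [S, a]: 'a' ∈ FIRST(aA)
Entry: S -> aA


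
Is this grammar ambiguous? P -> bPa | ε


balanced b^n…a^n: each string has a unique parse
Unambiguous


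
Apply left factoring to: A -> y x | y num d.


Common prefix: 'y'
Factored: A -> y A', A' -> x | num d


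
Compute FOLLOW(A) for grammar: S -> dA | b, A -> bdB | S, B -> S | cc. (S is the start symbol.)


$ ∈ FOLLOW(S). For each A -> αBβ: add FIRST(β)\{ε} to FOLLOW(B); if β nullable, add FOLLOW(A).
FOLLOW(A) = {$}


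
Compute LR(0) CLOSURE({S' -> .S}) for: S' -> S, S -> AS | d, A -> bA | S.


Start: S' -> .S
For each item with dot before a nonterminal B, add B -> .γ for every B-production
Closure: [S' -> .S, S -> .AS, S -> .d, A -> .bA, A -> .S]


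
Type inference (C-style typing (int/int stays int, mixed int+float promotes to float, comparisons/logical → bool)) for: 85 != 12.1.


Operand types: int != float
Rule: comparison yields bool
Result type: bool


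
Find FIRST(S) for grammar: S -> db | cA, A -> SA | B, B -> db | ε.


Per alternative of S: FIRST(db) = {d}; FIRST(cA) = {c}
FIRST(S) = {c, d}


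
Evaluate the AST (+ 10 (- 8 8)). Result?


Evaluate inner: (- 8 8) = 0
Evaluate root: (+ 10 0) = 10
Result: 10


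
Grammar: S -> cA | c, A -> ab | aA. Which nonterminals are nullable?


A nonterminal is nullable iff some alternative derives ε (directly, or every symbol in it is nullable)
Nullable: {}


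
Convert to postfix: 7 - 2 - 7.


Left to right (same or higher precedence on left)
Postfix: 7 2 - 7 -


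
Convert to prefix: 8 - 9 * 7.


'*' binds tighter: tree is (- 8 (* 9 7))
Prefix: - 8 * 9 7


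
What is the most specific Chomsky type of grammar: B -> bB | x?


Right-linear: every RHS is a terminal or a terminal followed by one nonterminal
Classification: Type 3 (Regular)


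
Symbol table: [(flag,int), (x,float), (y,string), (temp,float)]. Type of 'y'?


Lookup 'y' → type string


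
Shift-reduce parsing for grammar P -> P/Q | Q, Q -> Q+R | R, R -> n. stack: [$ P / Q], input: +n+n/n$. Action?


'+' can extend Q; shift to build Q -> Q+R
Action: shift


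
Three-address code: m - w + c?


Break into single-operator statements:
t1 = m - w
t2 = t1 + c


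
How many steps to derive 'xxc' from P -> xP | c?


Derivation: P => xP => xxP => xxc
Steps: 3


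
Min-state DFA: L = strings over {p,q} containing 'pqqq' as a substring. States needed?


KMP-style automaton: 4 progress states + 1 absorbing accept = 5
Minimal DFA: 5 states


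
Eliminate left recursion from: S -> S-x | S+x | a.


Left-recursive alternatives: S-x, S+x; non-recursive: a
Introduce S': S -> aS', S' -> -xS' | +xS' | ε


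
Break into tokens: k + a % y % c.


Scan left to right, longest-match per lexeme
Tokens: ID(k), OP(+), ID(a), OP(%), ID(y), OP(%), ID(c)


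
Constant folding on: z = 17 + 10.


17 + 10 = 27 at compile time
Optimized: z = 27


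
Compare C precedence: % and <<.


'%' is multiplicative (level 10); '<<' is shift (level 8)
Higher level binds tighter
'%' has higher precedence than '<<'


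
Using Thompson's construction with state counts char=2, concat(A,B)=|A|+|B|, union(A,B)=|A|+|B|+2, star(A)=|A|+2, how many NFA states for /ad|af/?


Syntax tree has 4 char leaf(s), 1 union(s), 0 star(s)
chars contribute 4×2 = 8; each union adds +2; each star adds +2
Total: 8 + 2 + 0 = 10 states


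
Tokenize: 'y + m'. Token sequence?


Scan left to right, longest-match per lexeme
Tokens: ID(y), OP(+), ID(m)


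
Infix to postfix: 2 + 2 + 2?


Left to right (same or higher precedence on left)
Postfix: 2 2 + 2 +


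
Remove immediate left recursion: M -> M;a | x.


Left-recursive alternatives: M;a; non-recursive: x
Introduce M': M -> xM', M' -> ;aM' | ε


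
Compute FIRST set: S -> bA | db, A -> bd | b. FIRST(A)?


Per alternative of A: FIRST(bd) = {b}; FIRST(b) = {b}
FIRST(A) = {b}


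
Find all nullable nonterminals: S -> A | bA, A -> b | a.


A nonterminal is nullable iff some alternative derives ε (directly, or every symbol in it is nullable)
Nullable: {}


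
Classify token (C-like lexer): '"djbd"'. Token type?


Pattern: double-quoted sequence
Type: STRING_LITERAL


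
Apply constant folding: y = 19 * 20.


19 * 20 = 380 at compile time
Optimized: y = 380


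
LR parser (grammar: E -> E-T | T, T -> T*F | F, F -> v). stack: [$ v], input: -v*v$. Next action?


'v' on top is the handle for F -> v
Action: reduce (F -> v)


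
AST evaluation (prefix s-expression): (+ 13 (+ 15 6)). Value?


Evaluate inner: (+ 15 6) = 21
Evaluate root: (+ 13 21) = 34
Result: 34


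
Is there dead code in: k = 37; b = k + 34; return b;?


k is read by b's definition; b is returned
No dead code


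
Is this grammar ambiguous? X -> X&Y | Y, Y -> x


precedence layered via separate nonterminal Y: deterministic
Unambiguous


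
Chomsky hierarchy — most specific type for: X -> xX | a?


Right-linear: every RHS is a terminal or a terminal followed by one nonterminal
Classification: Type 3 (Regular)


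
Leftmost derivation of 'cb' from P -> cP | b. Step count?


Derivation: P => cP => cb
Steps: 2


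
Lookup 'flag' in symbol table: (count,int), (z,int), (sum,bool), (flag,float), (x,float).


Lookup 'flag' → type float


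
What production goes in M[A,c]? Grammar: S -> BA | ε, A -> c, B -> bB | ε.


For [A, c]: 'c' ∈ FIRST(c)
Entry: A -> c


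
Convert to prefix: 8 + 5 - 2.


left-to-right (same/higher precedence on left): tree is (- (+ 8 5) 2)
Prefix: - + 8 5 2


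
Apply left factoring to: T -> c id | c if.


Common prefix: 'c'
Factored: T -> c T', T' -> id | if


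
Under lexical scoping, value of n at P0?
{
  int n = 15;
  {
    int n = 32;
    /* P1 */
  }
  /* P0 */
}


n declared in the same block as P0
n = 15


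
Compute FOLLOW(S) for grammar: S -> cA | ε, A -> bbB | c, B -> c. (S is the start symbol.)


$ ∈ FOLLOW(S). For each A -> αBβ: add FIRST(β)\{ε} to FOLLOW(B); if β nullable, add FOLLOW(A).
FOLLOW(S) = {$}


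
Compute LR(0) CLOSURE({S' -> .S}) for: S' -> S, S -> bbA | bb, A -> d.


Start: S' -> .S
For each item with dot before a nonterminal B, add B -> .γ for every B-production
Closure: [S' -> .S, S -> .bbA, S -> .bb]


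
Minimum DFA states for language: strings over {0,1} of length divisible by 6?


Track length mod 6: states 0..5, accept at 0
Minimal DFA: 6 states


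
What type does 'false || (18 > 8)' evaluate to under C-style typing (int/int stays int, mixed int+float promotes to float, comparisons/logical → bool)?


Operand types: bool || bool
Rule: logical operators take bool operands and yield bool
Result type: bool


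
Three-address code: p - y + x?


Break into single-operator statements:
t1 = p - y
t2 = t1 + x


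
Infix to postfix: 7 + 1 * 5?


* has higher precedence, evaluate 1*5 first
Postfix: 7 1 5 * +


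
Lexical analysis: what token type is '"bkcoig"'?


Pattern: double-quoted sequence
Type: STRING_LITERAL


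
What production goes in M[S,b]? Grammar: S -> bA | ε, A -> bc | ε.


For [S, b]: 'b' ∈ FIRST(bA)
Entry: S -> bA


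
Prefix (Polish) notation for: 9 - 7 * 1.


'*' binds tighter: tree is (- 9 (* 7 1))
Prefix: - 9 * 7 1


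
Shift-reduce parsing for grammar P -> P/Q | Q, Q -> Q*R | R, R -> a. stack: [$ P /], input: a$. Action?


no handle ('P/' is not any RHS); shift 'a'
Action: shift


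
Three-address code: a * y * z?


Break into single-operator statements:
t1 = a * y
t2 = t1 * z


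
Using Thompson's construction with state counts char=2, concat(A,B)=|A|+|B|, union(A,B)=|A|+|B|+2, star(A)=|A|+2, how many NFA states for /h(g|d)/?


Syntax tree has 3 char leaf(s), 1 union(s), 0 star(s)
chars contribute 3×2 = 6; each union adds +2; each star adds +2
Total: 6 + 2 + 0 = 8 states


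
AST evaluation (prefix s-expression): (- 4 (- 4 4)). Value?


Evaluate inner: (- 4 4) = 0
Evaluate root: (- 4 0) = 4
Result: 4


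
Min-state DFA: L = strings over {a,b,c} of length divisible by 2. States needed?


Track length mod 2: states 0..1, accept at 0
Minimal DFA: 2 states


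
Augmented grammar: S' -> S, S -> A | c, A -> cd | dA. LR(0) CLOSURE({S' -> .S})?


Start: S' -> .S
For each item with dot before a nonterminal B, add B -> .γ for every B-production
Closure: [S' -> .S, S -> .A, S -> .c, A -> .cd, A -> .dA]


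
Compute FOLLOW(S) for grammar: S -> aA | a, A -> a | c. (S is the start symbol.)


$ ∈ FOLLOW(S). For each A -> αBβ: add FIRST(β)\{ε} to FOLLOW(B); if β nullable, add FOLLOW(A).
FOLLOW(S) = {$}


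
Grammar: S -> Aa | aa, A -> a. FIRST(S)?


Per alternative of S: FIRST(Aa) = {a}; FIRST(aa) = {a}
FIRST(S) = {a}


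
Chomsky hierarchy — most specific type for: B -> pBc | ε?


Single nonterminal LHS, but p^n c^n is not regular
Classification: Type 2 (Context-Free)


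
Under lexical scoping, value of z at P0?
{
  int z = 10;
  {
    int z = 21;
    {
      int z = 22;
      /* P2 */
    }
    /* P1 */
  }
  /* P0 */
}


z declared in the same block as P0
z = 10


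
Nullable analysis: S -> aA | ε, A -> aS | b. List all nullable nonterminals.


A nonterminal is nullable iff some alternative derives ε (directly, or every symbol in it is nullable)
Nullable: {S}


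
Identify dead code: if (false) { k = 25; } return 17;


condition is constant false, so the whole block is unreachable
Dead: 'if (false) { k = 25; }'


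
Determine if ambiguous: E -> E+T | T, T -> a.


precedence layered via separate nonterminal T: deterministic
Unambiguous


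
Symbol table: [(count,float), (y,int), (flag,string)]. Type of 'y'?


Lookup 'y' → type int


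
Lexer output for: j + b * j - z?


Scan left to right, longest-match per lexeme
Tokens: ID(j), OP(+), ID(b), OP(*), ID(j), OP(-), ID(z)


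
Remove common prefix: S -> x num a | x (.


Common prefix: 'x'
Factored: S -> x S', S' -> num a | (


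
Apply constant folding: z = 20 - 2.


20 - 2 = 18 at compile time
Optimized: z = 18


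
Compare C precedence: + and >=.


'+' is additive (level 9); '>=' is relational (level 7)
Higher level binds tighter
'+' has higher precedence than '>='


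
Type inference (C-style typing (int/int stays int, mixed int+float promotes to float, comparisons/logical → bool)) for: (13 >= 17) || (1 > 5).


Operand types: bool || bool
Rule: logical operators take bool operands and yield bool
Result type: bool


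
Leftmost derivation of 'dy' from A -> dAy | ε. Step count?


Derivation: A => dAy => dy
Steps: 2


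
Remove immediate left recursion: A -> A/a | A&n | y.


Left-recursive alternatives: A/a, A&n; non-recursive: y
Introduce A': A -> yA', A' -> /aA' | &nA' | ε


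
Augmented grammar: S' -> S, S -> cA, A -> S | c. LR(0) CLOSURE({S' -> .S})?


Start: S' -> .S
For each item with dot before a nonterminal B, add B -> .γ for every B-production
Closure: [S' -> .S, S -> .cA]


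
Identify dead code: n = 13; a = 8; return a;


n is assigned but never read
Dead: 'n = 13'


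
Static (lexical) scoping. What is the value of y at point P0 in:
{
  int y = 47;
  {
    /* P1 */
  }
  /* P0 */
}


y declared in the same block as P0
y = 47


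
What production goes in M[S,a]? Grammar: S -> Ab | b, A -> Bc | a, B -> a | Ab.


For [S, a]: 'a' ∈ FIRST(Ab)
Entry: S -> Ab


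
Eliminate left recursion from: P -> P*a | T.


Left-recursive alternatives: P*a; non-recursive: T
Introduce P': P -> TP', P' -> *aP' | ε


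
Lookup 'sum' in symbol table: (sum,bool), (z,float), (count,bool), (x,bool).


Lookup 'sum' → type bool


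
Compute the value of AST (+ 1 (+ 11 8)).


Evaluate inner: (+ 11 8) = 19
Evaluate root: (+ 1 19) = 20
Result: 20


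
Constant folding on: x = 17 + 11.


17 + 11 = 28 at compile time
Optimized: x = 28


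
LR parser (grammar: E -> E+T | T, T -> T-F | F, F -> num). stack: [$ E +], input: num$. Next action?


no handle ('E+' is not any RHS); shift 'num'
Action: shift


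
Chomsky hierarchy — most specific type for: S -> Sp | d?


Left-linear: every RHS is a terminal or one nonterminal followed by a terminal
Classification: Type 3 (Regular)


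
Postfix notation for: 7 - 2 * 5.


* has higher precedence, evaluate 2*5 first
Postfix: 7 2 5 * -


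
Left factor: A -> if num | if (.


Common prefix: 'if'
Factored: A -> if A', A' -> num | (


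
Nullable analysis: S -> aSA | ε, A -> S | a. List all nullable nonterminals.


A nonterminal is nullable iff some alternative derives ε (directly, or every symbol in it is nullable)
Nullable: {A, S}


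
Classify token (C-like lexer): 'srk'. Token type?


Pattern: letter/underscore followed by alphanumerics, not a keyword
Type: IDENTIFIER


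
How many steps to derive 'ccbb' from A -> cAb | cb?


Derivation: A => cAb => ccbb
Steps: 2


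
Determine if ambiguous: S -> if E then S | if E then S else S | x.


dangling else: 'if E then if E then x else x' parses two ways
Ambiguous


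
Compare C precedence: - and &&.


'-' is additive (level 9); '&&' is logical AND (level 2)
Higher level binds tighter
'-' has higher precedence than '&&'


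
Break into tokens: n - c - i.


Scan left to right, longest-match per lexeme
Tokens: ID(n), OP(-), ID(c), OP(-), ID(i)


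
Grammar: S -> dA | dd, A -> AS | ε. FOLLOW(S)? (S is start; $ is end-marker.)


$ ∈ FOLLOW(S). For each A -> αBβ: add FIRST(β)\{ε} to FOLLOW(B); if β nullable, add FOLLOW(A).
FOLLOW(S) = {$, d}


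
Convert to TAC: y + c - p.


Break into single-operator statements:
t1 = y + c
t2 = t1 - p


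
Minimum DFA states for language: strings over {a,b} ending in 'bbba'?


Track the longest suffix of input matching a prefix of 'bbba': 5 classes (prefixes of length 0..4)
Minimal DFA: 5 states


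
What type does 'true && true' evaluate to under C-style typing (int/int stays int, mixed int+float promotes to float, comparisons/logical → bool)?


Operand types: bool && bool
Rule: logical operators take bool operands and yield bool
Result type: bool


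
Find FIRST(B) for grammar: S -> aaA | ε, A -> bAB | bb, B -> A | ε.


Per alternative of B: FIRST(A) = {b}; FIRST(ε) = {ε}
FIRST(B) = {b, ε}


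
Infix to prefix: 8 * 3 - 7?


left-to-right (same/higher precedence on left): tree is (- (* 8 3) 7)
Prefix: - * 8 3 7


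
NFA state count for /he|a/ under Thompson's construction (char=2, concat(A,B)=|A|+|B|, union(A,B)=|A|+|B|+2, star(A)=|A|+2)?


Syntax tree has 3 char leaf(s), 1 union(s), 0 star(s)
chars contribute 3×2 = 6; each union adds +2; each star adds +2
Total: 6 + 2 + 0 = 8 states


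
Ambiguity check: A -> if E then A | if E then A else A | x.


dangling else: 'if E then if E then x else x' parses two ways
Ambiguous


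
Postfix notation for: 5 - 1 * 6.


* has higher precedence, evaluate 1*6 first
Postfix: 5 1 6 * -


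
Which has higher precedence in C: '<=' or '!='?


'<=' is relational (level 7); '!=' is equality (level 6)
Higher level binds tighter
'<=' has higher precedence than '!='


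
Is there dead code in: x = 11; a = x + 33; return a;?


x is read by a's definition; a is returned
No dead code


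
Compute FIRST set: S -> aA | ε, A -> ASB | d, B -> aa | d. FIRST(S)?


Per alternative of S: FIRST(aA) = {a}; FIRST(ε) = {ε}
FIRST(S) = {a, ε}


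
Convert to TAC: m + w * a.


Break into single-operator statements:
t1 = w * a
t2 = m + t1


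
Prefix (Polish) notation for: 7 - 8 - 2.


left-to-right (same/higher precedence on left): tree is (- (- 7 8) 2)
Prefix: - - 7 8 2


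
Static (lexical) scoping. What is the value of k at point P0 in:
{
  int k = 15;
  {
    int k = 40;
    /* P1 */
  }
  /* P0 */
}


k declared in the same block as P0
k = 15


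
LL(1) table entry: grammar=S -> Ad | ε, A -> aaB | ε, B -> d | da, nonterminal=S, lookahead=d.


For [S, d]: 'd' ∈ FIRST(Ad)
Entry: S -> Ad


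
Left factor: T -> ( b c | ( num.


Common prefix: '('
Factored: T -> ( T', T' -> b c | num


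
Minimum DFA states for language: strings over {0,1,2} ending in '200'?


Track the longest suffix of input matching a prefix of '200': 4 classes (prefixes of length 0..3)
Minimal DFA: 4 states


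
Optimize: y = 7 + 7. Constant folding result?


7 + 7 = 14 at compile time
Optimized: y = 14


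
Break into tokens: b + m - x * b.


Scan left to right, longest-match per lexeme
Tokens: ID(b), OP(+), ID(m), OP(-), ID(x), OP(*), ID(b)


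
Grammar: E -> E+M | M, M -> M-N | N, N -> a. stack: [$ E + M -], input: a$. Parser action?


no handle; shift 'a'
Action: shift


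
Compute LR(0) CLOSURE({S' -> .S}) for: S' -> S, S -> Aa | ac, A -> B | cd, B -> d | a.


Start: S' -> .S
For each item with dot before a nonterminal B, add B -> .γ for every B-production
Closure: [S' -> .S, S -> .Aa, S -> .ac, A -> .B, A -> .cd, B -> .d, B -> .a]


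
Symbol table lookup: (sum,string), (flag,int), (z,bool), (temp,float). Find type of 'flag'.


Lookup 'flag' → type int


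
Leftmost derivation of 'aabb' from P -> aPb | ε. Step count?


Derivation: P => aPb => aaPbb => aabb
Steps: 3


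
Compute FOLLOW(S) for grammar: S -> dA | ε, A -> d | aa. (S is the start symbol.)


$ ∈ FOLLOW(S). For each A -> αBβ: add FIRST(β)\{ε} to FOLLOW(B); if β nullable, add FOLLOW(A).
FOLLOW(S) = {$}


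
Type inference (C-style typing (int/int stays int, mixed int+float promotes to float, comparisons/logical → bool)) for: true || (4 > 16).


Operand types: bool || bool
Rule: logical operators take bool operands and yield bool
Result type: bool


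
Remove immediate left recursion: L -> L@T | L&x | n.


Left-recursive alternatives: L@T, L&x; non-recursive: n
Introduce L': L -> nL', L' -> @TL' | &xL' | ε


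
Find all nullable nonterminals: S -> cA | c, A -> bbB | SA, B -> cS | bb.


A nonterminal is nullable iff some alternative derives ε (directly, or every symbol in it is nullable)
Nullable: {}


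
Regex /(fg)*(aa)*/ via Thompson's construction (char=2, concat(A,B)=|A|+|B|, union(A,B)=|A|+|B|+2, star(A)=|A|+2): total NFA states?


Syntax tree has 4 char leaf(s), 0 union(s), 2 star(s)
chars contribute 4×2 = 8; each union adds +2; each star adds +2
Total: 8 + 0 + 4 = 12 states


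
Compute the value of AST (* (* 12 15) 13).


Evaluate inner: (* 12 15) = 180
Evaluate root: (* 180 13) = 2340
Result: 2340


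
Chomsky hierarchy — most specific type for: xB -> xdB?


LHS has context (more than one symbol) and |LHS| ≤ |RHS|
Classification: Type 1 (Context-Sensitive)


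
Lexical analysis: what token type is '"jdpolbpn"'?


Pattern: double-quoted sequence
Type: STRING_LITERAL


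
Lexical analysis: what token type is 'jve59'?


Pattern: letter/underscore followed by alphanumerics, not a keyword
Type: IDENTIFIER


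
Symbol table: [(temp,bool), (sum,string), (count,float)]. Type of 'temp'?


Lookup 'temp' → type bool


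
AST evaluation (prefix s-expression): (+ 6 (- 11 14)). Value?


Evaluate inner: (- 11 14) = -3
Evaluate root: (+ 6 -3) = 3
Result: 3


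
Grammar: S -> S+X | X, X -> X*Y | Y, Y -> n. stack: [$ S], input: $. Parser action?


start symbol S on stack, input exhausted
Action: accept


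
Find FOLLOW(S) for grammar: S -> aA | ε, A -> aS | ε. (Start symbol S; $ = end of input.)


$ ∈ FOLLOW(S). For each A -> αBβ: add FIRST(β)\{ε} to FOLLOW(B); if β nullable, add FOLLOW(A).
FOLLOW(S) = {$}


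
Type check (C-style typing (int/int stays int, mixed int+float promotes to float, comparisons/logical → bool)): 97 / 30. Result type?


Operand types: int / int
Rule: mixed int/float promotes to float; int/int stays int
Result type: int


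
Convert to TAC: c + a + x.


Break into single-operator statements:
t1 = c + a
t2 = t1 + x


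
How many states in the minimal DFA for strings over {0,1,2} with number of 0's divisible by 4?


Track (count of 0) mod 4: states 0..3, accept at 0
Minimal DFA: 4 states


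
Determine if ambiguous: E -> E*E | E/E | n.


'n*n/n' has two parse trees (no precedence encoded between * and /)
Ambiguous


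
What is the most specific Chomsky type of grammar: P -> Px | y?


Left-linear: every RHS is a terminal or one nonterminal followed by a terminal
Classification: Type 3 (Regular)


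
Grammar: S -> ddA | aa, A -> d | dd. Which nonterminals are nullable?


A nonterminal is nullable iff some alternative derives ε (directly, or every symbol in it is nullable)
Nullable: {}


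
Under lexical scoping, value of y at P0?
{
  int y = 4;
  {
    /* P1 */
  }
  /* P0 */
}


y declared in the same block as P0
y = 4


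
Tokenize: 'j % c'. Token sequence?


Scan left to right, longest-match per lexeme
Tokens: ID(j), OP(%), ID(c)


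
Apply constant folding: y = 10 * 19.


10 * 19 = 190 at compile time
Optimized: y = 190


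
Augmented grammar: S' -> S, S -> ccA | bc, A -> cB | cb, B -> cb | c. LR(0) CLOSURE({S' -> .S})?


Start: S' -> .S
For each item with dot before a nonterminal B, add B -> .γ for every B-production
Closure: [S' -> .S, S -> .ccA, S -> .bc]


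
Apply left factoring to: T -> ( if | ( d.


Common prefix: '('
Factored: T -> ( T', T' -> if | d


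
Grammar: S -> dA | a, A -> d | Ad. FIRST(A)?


Per alternative of A: FIRST(d) = {d}; FIRST(Ad) = {d}
FIRST(A) = {d}


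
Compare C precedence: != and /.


'/' is multiplicative (level 10); '!=' is equality (level 6)
Higher level binds tighter
'/' has higher precedence than '!='


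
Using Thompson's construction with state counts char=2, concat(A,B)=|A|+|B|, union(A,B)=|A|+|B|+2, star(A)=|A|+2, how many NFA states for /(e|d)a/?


Syntax tree has 3 char leaf(s), 1 union(s), 0 star(s)
chars contribute 3×2 = 6; each union adds +2; each star adds +2
Total: 6 + 2 + 0 = 8 states


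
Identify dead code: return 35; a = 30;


statement follows a return and is unreachable
Dead: 'a = 30'


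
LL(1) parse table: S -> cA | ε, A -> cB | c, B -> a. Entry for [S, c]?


For [S, c]: 'c' ∈ FIRST(cA)
Entry: S -> cA


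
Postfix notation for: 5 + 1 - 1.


Left to right (same or higher precedence on left)
Postfix: 5 1 + 1 -


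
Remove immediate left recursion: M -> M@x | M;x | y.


Left-recursive alternatives: M@x, M;x; non-recursive: y
Introduce M': M -> yM', M' -> @xM' | ;xM' | ε


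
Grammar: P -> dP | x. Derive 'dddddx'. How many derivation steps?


Derivation: P => dP => ddP => dddP => ddddP => dddddP => dddddx
Steps: 6


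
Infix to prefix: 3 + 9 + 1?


left-to-right (same/higher precedence on left): tree is (+ (+ 3 9) 1)
Prefix: + + 3 9 1


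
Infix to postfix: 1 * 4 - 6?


Left to right (same or higher precedence on left)
Postfix: 1 4 * 6 -


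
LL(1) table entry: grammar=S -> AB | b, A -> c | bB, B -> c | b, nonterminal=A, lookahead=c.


For [A, c]: 'c' ∈ FIRST(c)
Entry: A -> c


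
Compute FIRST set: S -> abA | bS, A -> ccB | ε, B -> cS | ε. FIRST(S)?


Per alternative of S: FIRST(abA) = {a}; FIRST(bS) = {b}
FIRST(S) = {a, b}


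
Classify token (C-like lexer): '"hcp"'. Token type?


Pattern: double-quoted sequence
Type: STRING_LITERAL


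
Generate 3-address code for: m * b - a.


Break into single-operator statements:
t1 = m * b
t2 = t1 - a


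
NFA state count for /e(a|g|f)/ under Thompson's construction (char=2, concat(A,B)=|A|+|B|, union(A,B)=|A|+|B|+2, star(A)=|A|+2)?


Syntax tree has 4 char leaf(s), 2 union(s), 0 star(s)
chars contribute 4×2 = 8; each union adds +2; each star adds +2
Total: 8 + 4 + 0 = 12 states


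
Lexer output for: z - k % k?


Scan left to right, longest-match per lexeme
Tokens: ID(z), OP(-), ID(k), OP(%), ID(k)


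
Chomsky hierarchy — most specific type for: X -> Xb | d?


Left-linear: every RHS is a terminal or one nonterminal followed by a terminal
Classification: Type 3 (Regular)


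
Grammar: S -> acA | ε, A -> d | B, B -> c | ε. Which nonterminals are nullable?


A nonterminal is nullable iff some alternative derives ε (directly, or every symbol in it is nullable)
Nullable: {A, B, S}


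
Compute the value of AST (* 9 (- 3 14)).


Evaluate inner: (- 3 14) = -11
Evaluate root: (* 9 -11) = -99
Result: -99


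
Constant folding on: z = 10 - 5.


10 - 5 = 5 at compile time
Optimized: z = 5


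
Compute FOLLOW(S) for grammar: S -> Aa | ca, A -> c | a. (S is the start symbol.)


$ ∈ FOLLOW(S). For each A -> αBβ: add FIRST(β)\{ε} to FOLLOW(B); if β nullable, add FOLLOW(A).
FOLLOW(S) = {$}
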